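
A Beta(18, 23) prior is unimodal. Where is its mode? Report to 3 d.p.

0.436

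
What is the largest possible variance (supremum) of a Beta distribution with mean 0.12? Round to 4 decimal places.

0.1056

Var = μ(1−μ)/(α+β+1), which approaches μ(1−μ) as α+β → 0.
So the supremum is μ(1−μ) = 0.12×0.88 = 0.1056.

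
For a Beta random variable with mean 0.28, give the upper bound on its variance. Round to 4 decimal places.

For fixed mean μ the Beta variance is μ(1−μ)/(α+β+1), increasing as α+β decreases.
Its least upper bound (not attained) is μ(1−μ) = 0.28·0.72 = 0.2016.

0.2016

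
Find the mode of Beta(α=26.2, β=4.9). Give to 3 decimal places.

With α,β > 1, mode = (α−1)/(α+β−2) = 25.2/29.1 = 0.866.

0.866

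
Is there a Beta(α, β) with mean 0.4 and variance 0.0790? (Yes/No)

The Beta variance bound is σ² < μ(1−μ).
Here μ(1−μ) = 0.4×0.6 = 0.24, and 0.0790 < 0.24.

Yes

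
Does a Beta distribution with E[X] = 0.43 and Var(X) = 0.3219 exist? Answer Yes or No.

For any Beta, Var(X) < E[X]·(1−E[X]).
Here μ(1−μ) = 0.43×0.57 = 0.2451, and 0.3219 ≥ 0.2451.

No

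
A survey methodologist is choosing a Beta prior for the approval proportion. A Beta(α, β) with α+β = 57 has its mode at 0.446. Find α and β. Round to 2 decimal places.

α = 25.53, β = 31.47

For α,β>1 the mode is (α−1)/(α+β−2), so α = mode·(κ−2)+1 = 0.446×55+1 = 25.53.
And β = (1−mode)·(κ−2)+1 = 0.554×55+1 = 31.47.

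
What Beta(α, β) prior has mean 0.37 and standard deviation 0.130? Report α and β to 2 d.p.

α = 4.73, β = 8.06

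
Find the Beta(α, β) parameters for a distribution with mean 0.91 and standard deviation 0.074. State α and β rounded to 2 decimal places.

σ² = 0.074² = 0.005476.
With s = α+β, Var = μ(1−μ)/(s+1), so s+1 = (0.91×0.09)/0.005476 = 14.9562 and s = 13.9562.
α = μs = 12.70, β = (1−μ)s = 1.26.

α = 12.70, β = 1.26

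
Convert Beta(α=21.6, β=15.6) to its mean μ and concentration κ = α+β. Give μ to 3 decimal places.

κ = α+β = 21.6+15.6 = 37.2; μ = α/κ = 21.6/37.2 = 0.581.

μ = 0.581, κ = 37.2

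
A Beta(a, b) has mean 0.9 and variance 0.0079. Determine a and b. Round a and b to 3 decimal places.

Write ν = a+b; then a = μν and Var = μ(1−μ)/(ν+1).
ν = μ(1−μ)/Var − 1 = 0.09/0.0079 − 1 = 10.3924.
a = 0.9·10.3924 = 9.353, b = 0.1·10.3924 = 1.039.

a = 9.353, b = 1.039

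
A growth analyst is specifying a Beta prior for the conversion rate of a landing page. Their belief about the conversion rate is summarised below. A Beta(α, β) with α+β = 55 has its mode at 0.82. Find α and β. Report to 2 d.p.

α = 44.46, β = 10.54

For α,β>1 the mode is (α−1)/(α+β−2), so α = mode·(κ−2)+1 = 0.82×53+1 = 44.46.
And β = (1−mode)·(κ−2)+1 = 0.18×53+1 = 10.54.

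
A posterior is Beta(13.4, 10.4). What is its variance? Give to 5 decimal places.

α+β = 23.8 and αβ = 139.36, so Var = αβ/[(α+β)²(α+β+1)] = 139.36/14047.712 = 0.00992.

0.00992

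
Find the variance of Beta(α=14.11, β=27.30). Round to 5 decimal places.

α+β = 41.41 and αβ = 385.2030, so Var = αβ/[(α+β)²(α+β+1)] = 385.2030/72724.163321 = 0.00530.

0.00530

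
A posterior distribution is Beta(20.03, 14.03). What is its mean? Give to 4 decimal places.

E[X] = α/(α+β) = 20.03/34.06 = 0.5881.

0.5881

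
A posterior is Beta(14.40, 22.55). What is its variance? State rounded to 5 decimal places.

0.00627

α+β = 36.95 and αβ = 324.7200, so Var = αβ/[(α+β)²(α+β+1)] = 324.7200/51813.229875 = 0.00627.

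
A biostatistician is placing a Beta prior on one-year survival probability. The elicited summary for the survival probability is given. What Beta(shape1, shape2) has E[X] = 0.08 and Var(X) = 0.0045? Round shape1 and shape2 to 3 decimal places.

By moment matching, shape1+shape2 = μ(1−μ)/σ² − 1 = (0.08·0.92)/0.0045 − 1 = 16.3556 − 1 = 15.3556.
Since shape1/(shape1+shape2) = μ, shape1 = 0.08·15.3556 = 1.228 and shape2 = 0.92·15.3556 = 14.127.

shape1 = 1.228, shape2 = 14.127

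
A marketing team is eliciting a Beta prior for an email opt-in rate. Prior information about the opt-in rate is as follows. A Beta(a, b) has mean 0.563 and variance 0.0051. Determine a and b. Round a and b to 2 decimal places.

By moment matching, a+b = μ(1−μ)/σ² − 1 = (0.563·0.437)/0.0051 − 1 = 48.2414 − 1 = 47.2414.
Since a/(a+b) = μ, a = 0.563·47.2414 = 26.60 and b = 0.437·47.2414 = 20.64.

a = 26.60, b = 20.64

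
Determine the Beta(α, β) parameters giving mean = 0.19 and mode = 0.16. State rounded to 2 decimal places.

α = 4.31, β = 18.36

Let s = α+β. Mean gives α = μs = 0.19s; mode gives (α−1)/(s−2) = 0.16.
Substituting: 0.19s − 1 = 0.16(s−2) = 0.16s − 0.32, so 0.03s = 0.68 and s = 22.6667.
Then α = 0.19×22.6667 = 4.31 and β = s−α = 18.36.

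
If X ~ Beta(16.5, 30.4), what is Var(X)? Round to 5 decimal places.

0.00476

α+β = 46.9 and αβ = 501.60, so Var = αβ/[(α+β)²(α+β+1)] = 501.60/105361.319 = 0.00476.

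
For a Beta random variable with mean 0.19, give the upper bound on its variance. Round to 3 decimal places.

0.154

For fixed mean μ the Beta variance is μ(1−μ)/(α+β+1), increasing as α+β decreases.
Its least upper bound (not attained) is μ(1−μ) = 0.19·0.81 = 0.154.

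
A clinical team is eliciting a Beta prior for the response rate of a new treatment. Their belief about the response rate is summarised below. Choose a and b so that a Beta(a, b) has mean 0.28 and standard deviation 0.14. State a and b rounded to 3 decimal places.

Variance = 0.14² = 0.0196. The moment-matching identity a+b = μ(1−μ)/Var − 1 gives
a+b = 0.2016/0.0196 − 1 = 9.2857, so a = μ·9.2857 = 2.600 and b = (1−μ)·9.2857 = 6.686.

a = 2.600, b = 6.686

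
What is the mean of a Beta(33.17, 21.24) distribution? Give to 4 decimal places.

The Beta mean is α/(α+β) = 33.17/(33.17+21.24) = 0.6096.

0.6096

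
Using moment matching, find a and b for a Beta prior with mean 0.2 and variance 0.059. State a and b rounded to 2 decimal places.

a = 0.34, b = 1.37

Write ν = a+b; then a = μν and Var = μ(1−μ)/(ν+1).
ν = μ(1−μ)/Var − 1 = 0.16/0.059 − 1 = 1.7119.
a = 0.2·1.7119 = 0.34, b = 0.8·1.7119 = 1.37.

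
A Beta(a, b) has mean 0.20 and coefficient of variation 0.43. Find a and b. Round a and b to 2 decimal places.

Var = (CV·μ)² = (0.43×0.20)² = 0.007396.
a+b = μ(1−μ)/Var − 1 = 0.1600/0.007396 − 1 = 20.6333.
Thus a = 0.20·20.6333 = 4.13 and b = 0.80·20.6333 = 16.51.

a = 4.13, b = 16.51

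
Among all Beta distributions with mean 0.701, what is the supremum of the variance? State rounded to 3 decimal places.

For fixed mean μ the Beta variance is μ(1−μ)/(α+β+1), increasing as α+β decreases.
Its least upper bound (not attained) is μ(1−μ) = 0.701·0.299 = 0.210.

0.210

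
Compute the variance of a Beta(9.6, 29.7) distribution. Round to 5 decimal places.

α+β = 39.3 and αβ = 285.12, so Var = αβ/[(α+β)²(α+β+1)] = 285.12/62242.947 = 0.00458.

0.00458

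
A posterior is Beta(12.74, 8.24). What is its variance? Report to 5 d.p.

0.01085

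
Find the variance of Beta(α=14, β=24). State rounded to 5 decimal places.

0.00597

α+β = 38 and αβ = 336, so Var = αβ/[(α+β)²(α+β+1)] = 336/56316 = 0.00597.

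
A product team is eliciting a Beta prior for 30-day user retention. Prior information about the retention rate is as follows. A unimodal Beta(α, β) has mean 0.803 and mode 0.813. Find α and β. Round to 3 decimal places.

With s = α+β: μ = α/s and mode = (α−1)/(s−2). Eliminating α = μs,
μs − 1 = m(s−2) ⇒ s(μ−m) = 1−2m ⇒ s = -0.626/-0.010 = 62.6000.
So α = μs = 50.268, β = (1−μ)s = 12.332.

α = 50.268, β = 12.332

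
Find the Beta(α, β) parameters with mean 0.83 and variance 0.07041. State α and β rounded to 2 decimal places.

α = 0.83, β = 0.17

Write ν = α+β; then α = μν and Var = μ(1−μ)/(ν+1).
ν = μ(1−μ)/Var − 1 = 0.1411/0.07041 − 1 = 1.0040.
α = 0.83·1.0040 = 0.83, β = 0.17·1.0040 = 0.17.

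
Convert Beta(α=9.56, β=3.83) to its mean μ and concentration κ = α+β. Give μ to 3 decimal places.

κ = α+β = 9.56+3.83 = 13.39; μ = α/κ = 9.56/13.39 = 0.714.

μ = 0.714, κ = 13.39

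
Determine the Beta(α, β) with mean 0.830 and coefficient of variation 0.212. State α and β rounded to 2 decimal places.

σ = CV·μ = 0.212×0.830 = 0.17596, so σ² = 0.030962.
s+1 = μ(1−μ)/σ² = 0.141100/0.030962 = 4.5572, so s = α+β = 3.5572.
α = μs = 2.95, β = (1−μ)s = 0.60.

α = 2.95, β = 0.60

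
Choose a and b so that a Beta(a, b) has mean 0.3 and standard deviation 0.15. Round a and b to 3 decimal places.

First σ² = 0.0225. Setting a = μn, b = (1−μ)n with n = a+b,
μ(1−μ)/(n+1) = 0.0225 ⇒ n+1 = 0.21/0.0225 = 9.3333 ⇒ n = 8.3333.
Hence a = 0.3×8.3333 = 2.500, b = 0.7×8.3333 = 5.833.

a = 2.500, b = 5.833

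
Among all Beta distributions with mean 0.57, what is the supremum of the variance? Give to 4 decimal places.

Var = μ(1−μ)/(α+β+1), which approaches μ(1−μ) as α+β → 0.
So the supremum is μ(1−μ) = 0.57×0.43 = 0.2451.

0.2451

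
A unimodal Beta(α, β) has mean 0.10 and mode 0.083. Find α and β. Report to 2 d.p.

Let s = α+β. Mean gives α = μs = 0.10s; mode gives (α−1)/(s−2) = 0.083.
Substituting: 0.10s − 1 = 0.083(s−2) = 0.083s − 0.166, so 0.017s = 0.834 and s = 49.0588.
Then α = 0.10×49.0588 = 4.91 and β = s−α = 44.15.

α = 4.91, β = 44.15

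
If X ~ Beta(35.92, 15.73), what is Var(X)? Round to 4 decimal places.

0.0040

α+β = 51.65 and αβ = 565.0216, so Var = αβ/[(α+β)²(α+β+1)] = 565.0216/140455.589625 = 0.0040.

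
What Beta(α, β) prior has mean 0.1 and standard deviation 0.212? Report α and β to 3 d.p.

α = 0.100, β = 0.902

σ² = 0.212² = 0.044944.
With s = α+β, Var = μ(1−μ)/(s+1), so s+1 = (0.1×0.9)/0.044944 = 2.0025 and s = 1.0025.
α = μs = 0.100, β = (1−μ)s = 0.902.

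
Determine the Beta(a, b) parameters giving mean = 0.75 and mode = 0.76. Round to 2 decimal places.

a = 39.00, b = 13.00

With s = a+b: μ = a/s and mode = (a−1)/(s−2). Eliminating a = μs,
μs − 1 = m(s−2) ⇒ s(μ−m) = 1−2m ⇒ s = -0.52/-0.01 = 52.0000.
So a = μs = 39.00, b = (1−μ)s = 13.00.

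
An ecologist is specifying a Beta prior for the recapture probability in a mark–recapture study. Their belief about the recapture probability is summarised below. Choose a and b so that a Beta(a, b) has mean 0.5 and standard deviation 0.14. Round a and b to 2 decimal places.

σ² = 0.14² = 0.0196.
With s = a+b, Var = μ(1−μ)/(s+1), so s+1 = (0.5×0.5)/0.0196 = 12.7551 and s = 11.7551.
a = μs = 5.88, b = (1−μ)s = 5.88.

a = 5.88, b = 5.88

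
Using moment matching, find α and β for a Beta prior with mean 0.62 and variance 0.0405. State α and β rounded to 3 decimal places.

Write ν = α+β; then α = μν and Var = μ(1−μ)/(ν+1).
ν = μ(1−μ)/Var − 1 = 0.2356/0.0405 − 1 = 4.8173.
α = 0.62·4.8173 = 2.987, β = 0.38·4.8173 = 1.831.

α = 2.987, β = 1.831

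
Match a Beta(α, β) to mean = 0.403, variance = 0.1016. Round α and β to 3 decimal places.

α = 0.551, β = 0.817

Write ν = α+β; then α = μν and Var = μ(1−μ)/(ν+1).
ν = μ(1−μ)/Var − 1 = 0.240591/0.1016 − 1 = 1.3680.
α = 0.403·1.3680 = 0.551, β = 0.597·1.3680 = 0.817.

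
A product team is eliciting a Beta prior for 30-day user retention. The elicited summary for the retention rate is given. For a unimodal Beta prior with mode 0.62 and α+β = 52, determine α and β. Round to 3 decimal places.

α = 32.000, β = 20.000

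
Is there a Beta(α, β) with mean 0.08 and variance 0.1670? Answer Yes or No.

No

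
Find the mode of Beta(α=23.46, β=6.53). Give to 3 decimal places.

With α,β > 1, mode = (α−1)/(α+β−2) = 22.46/27.99 = 0.802.

0.802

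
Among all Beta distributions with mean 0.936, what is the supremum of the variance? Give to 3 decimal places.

0.060

For fixed mean μ the Beta variance is μ(1−μ)/(α+β+1), increasing as α+β decreases.
Its least upper bound (not attained) is μ(1−μ) = 0.936·0.064 = 0.060.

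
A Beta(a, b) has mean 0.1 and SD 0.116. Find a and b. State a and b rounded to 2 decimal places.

σ² = 0.116² = 0.013456.
With s = a+b, Var = μ(1−μ)/(s+1), so s+1 = (0.1×0.9)/0.013456 = 6.6885 and s = 5.6885.
a = μs = 0.57, b = (1−μ)s = 5.12.

a = 0.57, b = 5.12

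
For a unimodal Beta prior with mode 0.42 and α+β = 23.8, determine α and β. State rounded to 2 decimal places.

Since the density peak of Beta(α,β) is at (α−1)/(α+β−2),
α = 1 + 0.42(23.8−2) = 10.16 and β = 23.8 − 10.16 = 13.64.

α = 10.16, β = 13.64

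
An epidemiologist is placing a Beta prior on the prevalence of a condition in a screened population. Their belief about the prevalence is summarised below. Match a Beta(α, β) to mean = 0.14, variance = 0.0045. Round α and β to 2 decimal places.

α = 3.61, β = 22.15

By moment matching, α+β = μ(1−μ)/σ² − 1 = (0.14·0.86)/0.0045 − 1 = 26.7556 − 1 = 25.7556.
Since α/(α+β) = μ, α = 0.14·25.7556 = 3.61 and β = 0.86·25.7556 = 22.15.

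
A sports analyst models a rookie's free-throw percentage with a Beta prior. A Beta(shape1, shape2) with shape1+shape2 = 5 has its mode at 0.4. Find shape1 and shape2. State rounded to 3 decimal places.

shape1 = 2.200, shape2 = 2.800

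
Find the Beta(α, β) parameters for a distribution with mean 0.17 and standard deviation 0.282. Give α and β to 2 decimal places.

α = 0.13, β = 0.64

First σ² = 0.079524. Setting α = μn, β = (1−μ)n with n = α+β,
μ(1−μ)/(n+1) = 0.079524 ⇒ n+1 = 0.1411/0.079524 = 1.7743 ⇒ n = 0.7743.
Hence α = 0.17×0.7743 = 0.13, β = 0.83×0.7743 = 0.64.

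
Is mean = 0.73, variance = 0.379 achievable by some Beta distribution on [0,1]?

The Beta variance bound is σ² < μ(1−μ).
Here μ(1−μ) = 0.73×0.27 = 0.1971, and 0.379 ≥ 0.1971.

No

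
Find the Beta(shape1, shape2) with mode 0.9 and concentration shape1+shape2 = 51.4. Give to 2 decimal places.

shape1 = 45.46, shape2 = 5.94

Since the density peak of Beta(shape1,shape2) is at (shape1−1)/(shape1+shape2−2),
shape1 = 1 + 0.9(51.4−2) = 45.46 and shape2 = 51.4 − 45.46 = 5.94.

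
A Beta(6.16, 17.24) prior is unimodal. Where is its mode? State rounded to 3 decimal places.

With α,β > 1, mode = (α−1)/(α+β−2) = 5.16/21.40 = 0.241.

0.241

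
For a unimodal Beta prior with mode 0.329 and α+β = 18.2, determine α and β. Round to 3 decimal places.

α = 6.330, β = 11.870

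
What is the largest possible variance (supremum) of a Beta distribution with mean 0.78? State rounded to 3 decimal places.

Var = μ(1−μ)/(α+β+1), which approaches μ(1−μ) as α+β → 0.
So the supremum is μ(1−μ) = 0.78×0.22 = 0.172.

0.172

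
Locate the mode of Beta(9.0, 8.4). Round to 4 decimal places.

0.5195

The density x^(α−1)(1−x)^(β−1) is maximised at (α−1)/(α+β−2) = 8.0/15.4 = 0.5195.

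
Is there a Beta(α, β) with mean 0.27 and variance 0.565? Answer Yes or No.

The Beta variance bound is σ² < μ(1−μ).
Here μ(1−μ) = 0.27×0.73 = 0.1971, and 0.565 ≥ 0.1971.

No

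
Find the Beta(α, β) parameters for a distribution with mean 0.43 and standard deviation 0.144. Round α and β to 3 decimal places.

α = 4.653, β = 6.167

σ² = 0.144² = 0.020736.
With s = α+β, Var = μ(1−μ)/(s+1), so s+1 = (0.43×0.57)/0.020736 = 11.8200 and s = 10.8200.
α = μs = 4.653, β = (1−μ)s = 6.167.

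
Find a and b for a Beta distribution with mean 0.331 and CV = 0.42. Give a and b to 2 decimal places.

Var = (CV·μ)² = (0.42×0.331)² = 0.019327.
a+b = μ(1−μ)/Var − 1 = 0.221439/0.019327 − 1 = 10.4578.
Thus a = 0.331·10.4578 = 3.46 and b = 0.669·10.4578 = 7.00.

a = 3.46, b = 7.00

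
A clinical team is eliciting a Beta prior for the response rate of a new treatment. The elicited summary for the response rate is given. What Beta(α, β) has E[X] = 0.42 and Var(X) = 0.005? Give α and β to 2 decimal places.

By moment matching, α+β = μ(1−μ)/σ² − 1 = (0.42·0.58)/0.005 − 1 = 48.7200 − 1 = 47.7200.
Since α/(α+β) = μ, α = 0.42·47.7200 = 20.04 and β = 0.58·47.7200 = 27.68.

α = 20.04, β = 27.68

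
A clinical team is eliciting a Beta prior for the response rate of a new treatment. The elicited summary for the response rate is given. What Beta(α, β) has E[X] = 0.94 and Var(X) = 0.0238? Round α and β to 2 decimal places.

Write ν = α+β; then α = μν and Var = μ(1−μ)/(ν+1).
ν = μ(1−μ)/Var − 1 = 0.0564/0.0238 − 1 = 1.3697.
α = 0.94·1.3697 = 1.29, β = 0.06·1.3697 = 0.08.

α = 1.29, β = 0.08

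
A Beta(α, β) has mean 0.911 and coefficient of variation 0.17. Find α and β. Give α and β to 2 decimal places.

α = 2.17, β = 0.21

σ = CV·μ = 0.17×0.911 = 0.15487, so σ² = 0.023985.
s+1 = μ(1−μ)/σ² = 0.081079/0.023985 = 3.3804, so s = α+β = 2.3804.
α = μs = 2.17, β = (1−μ)s = 0.21.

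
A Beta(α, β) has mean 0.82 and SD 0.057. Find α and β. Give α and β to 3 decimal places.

Variance = 0.057² = 0.003249. The moment-matching identity α+β = μ(1−μ)/Var − 1 gives
α+β = 0.1476/0.003249 − 1 = 44.4294, so α = μ·44.4294 = 36.432 and β = (1−μ)·44.4294 = 7.997.

α = 36.432, β = 7.997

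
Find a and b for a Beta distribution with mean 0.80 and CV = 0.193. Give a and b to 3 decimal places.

a = 4.569, b = 1.142

Var = (CV·μ)² = (0.193×0.80)² = 0.023839.
a+b = μ(1−μ)/Var − 1 = 0.1600/0.023839 − 1 = 5.7116.
Thus a = 0.80·5.7116 = 4.569 and b = 0.20·5.7116 = 1.142.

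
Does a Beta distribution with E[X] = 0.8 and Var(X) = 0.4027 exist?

No

A Beta with mean μ has variance μ(1−μ)/(α+β+1) < μ(1−μ).
Here μ(1−μ) = 0.8×0.2 = 0.16, and 0.4027 ≥ 0.16.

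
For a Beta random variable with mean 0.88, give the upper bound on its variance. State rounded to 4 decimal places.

Var = μ(1−μ)/(α+β+1), which approaches μ(1−μ) as α+β → 0.
So the supremum is μ(1−μ) = 0.88×0.12 = 0.1056.

0.1056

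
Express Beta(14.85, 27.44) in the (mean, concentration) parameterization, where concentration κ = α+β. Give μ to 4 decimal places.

κ = α+β = 14.85+27.44 = 42.29; μ = α/κ = 14.85/42.29 = 0.3511.

μ = 0.3511, κ = 42.29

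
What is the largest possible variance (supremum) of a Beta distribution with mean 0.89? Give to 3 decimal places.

For fixed mean μ the Beta variance is μ(1−μ)/(α+β+1), increasing as α+β decreases.
Its least upper bound (not attained) is μ(1−μ) = 0.89·0.11 = 0.098.

0.098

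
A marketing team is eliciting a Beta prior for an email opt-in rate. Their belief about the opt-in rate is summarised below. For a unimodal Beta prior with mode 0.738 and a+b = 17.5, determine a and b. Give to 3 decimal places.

For a,b>1 the mode is (a−1)/(a+b−2), so a = mode·(κ−2)+1 = 0.738×15.5+1 = 12.439.
And b = (1−mode)·(κ−2)+1 = 0.262×15.5+1 = 5.061.

a = 12.439, b = 5.061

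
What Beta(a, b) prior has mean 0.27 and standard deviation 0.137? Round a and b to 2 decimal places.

a = 2.57, b = 6.94

Variance = 0.137² = 0.018769. The moment-matching identity a+b = μ(1−μ)/Var − 1 gives
a+b = 0.1971/0.018769 − 1 = 9.5014, so a = μ·9.5014 = 2.57 and b = (1−μ)·9.5014 = 6.94.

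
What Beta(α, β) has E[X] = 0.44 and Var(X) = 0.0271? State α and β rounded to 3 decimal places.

α = 3.561, β = 4.532

Let s = α+β. The Beta variance is μ(1−μ)/(s+1).
So s+1 = μ(1−μ)/σ² = (0.44×0.56)/0.0271 = 0.2464/0.0271 = 9.0923, giving s = 8.0923.
Then α = μs = 0.44×8.0923 = 3.561 and β = (1−μ)s = 0.56×8.0923 = 4.532.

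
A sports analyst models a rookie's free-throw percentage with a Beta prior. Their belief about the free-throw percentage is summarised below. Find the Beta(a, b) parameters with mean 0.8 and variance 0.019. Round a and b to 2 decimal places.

Let s = a+b. The Beta variance is μ(1−μ)/(s+1).
So s+1 = μ(1−μ)/σ² = (0.8×0.2)/0.019 = 0.16/0.019 = 8.4211, giving s = 7.4211.
Then a = μs = 0.8×7.4211 = 5.94 and b = (1−μ)s = 0.2×7.4211 = 1.48.

a = 5.94, b = 1.48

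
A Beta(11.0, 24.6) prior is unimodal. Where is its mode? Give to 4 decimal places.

The density x^(α−1)(1−x)^(β−1) is maximised at (α−1)/(α+β−2) = 10.0/33.6 = 0.2976.

0.2976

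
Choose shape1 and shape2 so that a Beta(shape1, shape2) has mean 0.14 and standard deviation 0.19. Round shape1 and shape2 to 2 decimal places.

shape1 = 0.33, shape2 = 2.01

σ² = 0.19² = 0.0361.
With s = shape1+shape2, Var = μ(1−μ)/(s+1), so s+1 = (0.14×0.86)/0.0361 = 3.3352 and s = 2.3352.
shape1 = μs = 0.33, shape2 = (1−μ)s = 2.01.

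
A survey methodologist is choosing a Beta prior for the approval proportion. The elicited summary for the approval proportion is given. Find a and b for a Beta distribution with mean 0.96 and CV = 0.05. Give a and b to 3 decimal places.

a = 15.040, b = 0.627

σ = CV·μ = 0.05×0.96 = 0.04800, so σ² = 0.002304.
s+1 = μ(1−μ)/σ² = 0.0384/0.002304 = 16.6667, so s = a+b = 15.6667.
a = μs = 15.040, b = (1−μ)s = 0.627.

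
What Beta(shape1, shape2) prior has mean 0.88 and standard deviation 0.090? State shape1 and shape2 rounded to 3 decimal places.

shape1 = 10.593, shape2 = 1.444

First σ² = 0.008100. Setting shape1 = μn, shape2 = (1−μ)n with n = shape1+shape2,
μ(1−μ)/(n+1) = 0.008100 ⇒ n+1 = 0.1056/0.008100 = 13.0370 ⇒ n = 12.0370.
Hence shape1 = 0.88×12.0370 = 10.593, shape2 = 0.12×12.0370 = 1.444.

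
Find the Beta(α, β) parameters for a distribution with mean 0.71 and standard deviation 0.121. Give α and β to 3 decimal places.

First σ² = 0.014641. Setting α = μn, β = (1−μ)n with n = α+β,
μ(1−μ)/(n+1) = 0.014641 ⇒ n+1 = 0.2059/0.014641 = 14.0632 ⇒ n = 13.0632.
Hence α = 0.71×13.0632 = 9.275, β = 0.29×13.0632 = 3.788.

α = 9.275, β = 3.788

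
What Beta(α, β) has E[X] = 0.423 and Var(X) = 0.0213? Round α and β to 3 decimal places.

α = 4.424, β = 6.035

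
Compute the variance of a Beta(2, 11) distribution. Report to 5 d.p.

0.00930

Var = αβ/[(α+β)²(α+β+1)] = (2×11)/(13²×14) = 22/2366 = 0.00930.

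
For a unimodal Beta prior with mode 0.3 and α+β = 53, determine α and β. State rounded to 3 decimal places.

Mode = (α−1)/(κ−2) with κ = α+β, so α−1 = 0.3·51 = 15.300.
α = 16.300; β = κ − α = 36.700.

α = 16.300, β = 36.700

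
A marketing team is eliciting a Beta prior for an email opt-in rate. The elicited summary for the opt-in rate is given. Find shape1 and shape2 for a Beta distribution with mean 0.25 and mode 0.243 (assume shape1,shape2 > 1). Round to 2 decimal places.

shape1 = 18.36, shape2 = 55.07

Let s = shape1+shape2. Mean gives shape1 = μs = 0.25s; mode gives (shape1−1)/(s−2) = 0.243.
Substituting: 0.25s − 1 = 0.243(s−2) = 0.243s − 0.486, so 0.007s = 0.514 and s = 73.4286.
Then shape1 = 0.25×73.4286 = 18.36 and shape2 = s−shape1 = 55.07.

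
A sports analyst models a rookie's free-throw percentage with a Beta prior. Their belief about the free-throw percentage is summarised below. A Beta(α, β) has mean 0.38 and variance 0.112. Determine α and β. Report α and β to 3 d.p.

By moment matching, α+β = μ(1−μ)/σ² − 1 = (0.38·0.62)/0.112 − 1 = 2.1036 − 1 = 1.1036.
Since α/(α+β) = μ, α = 0.38·1.1036 = 0.419 and β = 0.62·1.1036 = 0.684.

α = 0.419, β = 0.684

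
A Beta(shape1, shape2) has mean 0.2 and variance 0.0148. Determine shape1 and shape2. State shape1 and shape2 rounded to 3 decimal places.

By moment matching, shape1+shape2 = μ(1−μ)/σ² − 1 = (0.2·0.8)/0.0148 − 1 = 10.8108 − 1 = 9.8108.
Since shape1/(shape1+shape2) = μ, shape1 = 0.2·9.8108 = 1.962 and shape2 = 0.8·9.8108 = 7.849.

shape1 = 1.962, shape2 = 7.849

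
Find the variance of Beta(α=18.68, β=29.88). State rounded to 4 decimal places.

μ = 18.68/48.56 = 0.384679; Var = μ(1−μ)/(α+β+1) = 0.2367010/49.56 = 0.0048.

0.0048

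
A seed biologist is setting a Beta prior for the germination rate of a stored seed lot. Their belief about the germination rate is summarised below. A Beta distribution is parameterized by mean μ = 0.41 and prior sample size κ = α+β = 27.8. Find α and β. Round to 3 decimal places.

Split κ in proportion μ : (1−μ): α = 0.41·27.8 = 11.398, β = 27.8 − 11.398 = 16.402.

α = 11.398, β = 16.402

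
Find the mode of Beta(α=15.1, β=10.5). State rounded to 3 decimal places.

0.597

The density x^(α−1)(1−x)^(β−1) is maximised at (α−1)/(α+β−2) = 14.1/23.6 = 0.597.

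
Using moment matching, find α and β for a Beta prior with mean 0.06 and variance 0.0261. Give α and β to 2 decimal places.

α = 0.07, β = 1.09

By moment matching, α+β = μ(1−μ)/σ² − 1 = (0.06·0.94)/0.0261 − 1 = 2.1609 − 1 = 1.1609.
Since α/(α+β) = μ, α = 0.06·1.1609 = 0.07 and β = 0.94·1.1609 = 1.09.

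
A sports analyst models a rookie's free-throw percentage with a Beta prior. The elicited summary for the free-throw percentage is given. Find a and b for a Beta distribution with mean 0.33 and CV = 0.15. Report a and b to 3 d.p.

Var = (CV·μ)² = (0.15×0.33)² = 0.002450.
a+b = μ(1−μ)/Var − 1 = 0.2211/0.002450 − 1 = 89.2357.
Thus a = 0.33·89.2357 = 29.448 and b = 0.67·89.2357 = 59.788.

a = 29.448, b = 59.788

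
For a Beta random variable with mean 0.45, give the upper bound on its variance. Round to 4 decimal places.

0.2475

For fixed mean μ the Beta variance is μ(1−μ)/(α+β+1), increasing as α+β decreases.
Its least upper bound (not attained) is μ(1−μ) = 0.45·0.55 = 0.2475.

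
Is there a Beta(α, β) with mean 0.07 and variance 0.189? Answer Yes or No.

No

For any Beta, Var(X) < E[X]·(1−E[X]).
Here μ(1−μ) = 0.07×0.93 = 0.0651, and 0.189 ≥ 0.0651.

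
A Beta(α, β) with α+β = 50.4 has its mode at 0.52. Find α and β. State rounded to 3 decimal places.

Since the density peak of Beta(α,β) is at (α−1)/(α+β−2),
α = 1 + 0.52(50.4−2) = 26.168 and β = 50.4 − 26.168 = 24.232.

α = 26.168, β = 24.232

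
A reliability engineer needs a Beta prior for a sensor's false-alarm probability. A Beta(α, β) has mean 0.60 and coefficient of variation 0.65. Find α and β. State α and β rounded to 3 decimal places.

α = 0.347, β = 0.231

Var = (CV·μ)² = (0.65×0.60)² = 0.152100.
α+β = μ(1−μ)/Var − 1 = 0.2400/0.152100 − 1 = 0.5779.
Thus α = 0.60·0.5779 = 0.347 and β = 0.40·0.5779 = 0.231.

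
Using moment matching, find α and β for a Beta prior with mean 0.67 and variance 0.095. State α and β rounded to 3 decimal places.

α = 0.889, β = 0.438

Let s = α+β. The Beta variance is μ(1−μ)/(s+1).
So s+1 = μ(1−μ)/σ² = (0.67×0.33)/0.095 = 0.2211/0.095 = 2.3274, giving s = 1.3274.
Then α = μs = 0.67×1.3274 = 0.889 and β = (1−μ)s = 0.33×1.3274 = 0.438.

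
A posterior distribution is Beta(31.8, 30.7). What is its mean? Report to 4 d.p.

E[X] = α/(α+β) = 31.8/62.5 = 0.5088.

0.5088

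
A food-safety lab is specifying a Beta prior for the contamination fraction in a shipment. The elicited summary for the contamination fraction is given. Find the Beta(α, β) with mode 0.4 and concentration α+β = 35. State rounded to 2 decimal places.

For α,β>1 the mode is (α−1)/(α+β−2), so α = mode·(κ−2)+1 = 0.4×33+1 = 14.20.
And β = (1−mode)·(κ−2)+1 = 0.6×33+1 = 20.80.

α = 14.20, β = 20.80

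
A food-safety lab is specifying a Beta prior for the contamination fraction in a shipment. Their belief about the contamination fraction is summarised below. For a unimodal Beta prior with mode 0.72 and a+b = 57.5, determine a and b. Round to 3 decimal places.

For a,b>1 the mode is (a−1)/(a+b−2), so a = mode·(κ−2)+1 = 0.72×55.5+1 = 40.960.
And b = (1−mode)·(κ−2)+1 = 0.28×55.5+1 = 16.540.

a = 40.960, b = 16.540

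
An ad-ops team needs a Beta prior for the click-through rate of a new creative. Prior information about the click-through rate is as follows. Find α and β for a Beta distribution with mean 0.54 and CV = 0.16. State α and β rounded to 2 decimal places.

α = 17.43, β = 14.85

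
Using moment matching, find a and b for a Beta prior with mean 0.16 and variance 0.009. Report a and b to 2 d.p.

Let s = a+b. The Beta variance is μ(1−μ)/(s+1).
So s+1 = μ(1−μ)/σ² = (0.16×0.84)/0.009 = 0.1344/0.009 = 14.9333, giving s = 13.9333.
Then a = μs = 0.16×13.9333 = 2.23 and b = (1−μ)s = 0.84×13.9333 = 11.70.

a = 2.23, b = 11.70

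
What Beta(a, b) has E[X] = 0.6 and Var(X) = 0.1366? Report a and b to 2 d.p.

By moment matching, a+b = μ(1−μ)/σ² − 1 = (0.6·0.4)/0.1366 − 1 = 1.7570 − 1 = 0.7570.
Since a/(a+b) = μ, a = 0.6·0.7570 = 0.45 and b = 0.4·0.7570 = 0.30.

a = 0.45, b = 0.30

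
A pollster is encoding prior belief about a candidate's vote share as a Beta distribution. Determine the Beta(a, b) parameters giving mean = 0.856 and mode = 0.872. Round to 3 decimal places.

a = 39.804, b = 6.696

With s = a+b: μ = a/s and mode = (a−1)/(s−2). Eliminating a = μs,
μs − 1 = m(s−2) ⇒ s(μ−m) = 1−2m ⇒ s = -0.744/-0.016 = 46.5000.
So a = μs = 39.804, b = (1−μ)s = 6.696.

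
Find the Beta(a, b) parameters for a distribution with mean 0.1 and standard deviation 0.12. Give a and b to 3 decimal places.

First σ² = 0.0144. Setting a = μn, b = (1−μ)n with n = a+b,
μ(1−μ)/(n+1) = 0.0144 ⇒ n+1 = 0.09/0.0144 = 6.2500 ⇒ n = 5.2500.
Hence a = 0.1×5.2500 = 0.525, b = 0.9×5.2500 = 4.725.

a = 0.525, b = 4.725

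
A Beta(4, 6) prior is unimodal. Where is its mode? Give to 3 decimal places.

0.375

The density x^(α−1)(1−x)^(β−1) is maximised at (α−1)/(α+β−2) = 3/8 = 0.375.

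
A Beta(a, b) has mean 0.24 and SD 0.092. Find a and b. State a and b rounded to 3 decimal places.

a = 4.932, b = 15.618

σ² = 0.092² = 0.008464.
With s = a+b, Var = μ(1−μ)/(s+1), so s+1 = (0.24×0.76)/0.008464 = 21.5501 and s = 20.5501.
a = μs = 4.932, b = (1−μ)s = 15.618.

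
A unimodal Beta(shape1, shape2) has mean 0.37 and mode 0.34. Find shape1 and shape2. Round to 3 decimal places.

With s = shape1+shape2: μ = shape1/s and mode = (shape1−1)/(s−2). Eliminating shape1 = μs,
μs − 1 = m(s−2) ⇒ s(μ−m) = 1−2m ⇒ s = 0.32/0.03 = 10.6667.
So shape1 = μs = 3.947, shape2 = (1−μ)s = 6.720.

shape1 = 3.947, shape2 = 6.720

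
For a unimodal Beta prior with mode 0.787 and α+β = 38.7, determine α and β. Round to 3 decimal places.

For α,β>1 the mode is (α−1)/(α+β−2), so α = mode·(κ−2)+1 = 0.787×36.7+1 = 29.883.
And β = (1−mode)·(κ−2)+1 = 0.213×36.7+1 = 8.817.

α = 29.883, β = 8.817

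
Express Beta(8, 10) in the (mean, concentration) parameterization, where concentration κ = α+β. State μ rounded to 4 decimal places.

μ = 0.4444, κ = 18

κ = α+β = 8+10 = 18; μ = α/κ = 8/18 = 0.4444.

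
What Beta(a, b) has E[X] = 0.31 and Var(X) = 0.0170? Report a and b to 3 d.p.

a = 3.591, b = 7.992

Write ν = a+b; then a = μν and Var = μ(1−μ)/(ν+1).
ν = μ(1−μ)/Var − 1 = 0.2139/0.0170 − 1 = 11.5824.
a = 0.31·11.5824 = 3.591, b = 0.69·11.5824 = 7.992.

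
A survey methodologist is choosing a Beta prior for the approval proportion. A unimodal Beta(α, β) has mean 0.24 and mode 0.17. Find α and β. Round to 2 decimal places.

α = 2.26, β = 7.17

Let s = α+β. Mean gives α = μs = 0.24s; mode gives (α−1)/(s−2) = 0.17.
Substituting: 0.24s − 1 = 0.17(s−2) = 0.17s − 0.34, so 0.07s = 0.66 and s = 9.4286.
Then α = 0.24×9.4286 = 2.26 and β = s−α = 7.17.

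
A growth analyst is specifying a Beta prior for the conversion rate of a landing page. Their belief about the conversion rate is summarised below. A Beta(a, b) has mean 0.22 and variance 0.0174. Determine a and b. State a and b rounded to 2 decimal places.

a = 1.95, b = 6.91

Let s = a+b. The Beta variance is μ(1−μ)/(s+1).
So s+1 = μ(1−μ)/σ² = (0.22×0.78)/0.0174 = 0.1716/0.0174 = 9.8621, giving s = 8.8621.
Then a = μs = 0.22×8.8621 = 1.95 and b = (1−μ)s = 0.78×8.8621 = 6.91.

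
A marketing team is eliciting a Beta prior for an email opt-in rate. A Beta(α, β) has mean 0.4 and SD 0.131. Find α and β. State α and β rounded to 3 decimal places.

First σ² = 0.017161. Setting α = μn, β = (1−μ)n with n = α+β,
μ(1−μ)/(n+1) = 0.017161 ⇒ n+1 = 0.24/0.017161 = 13.9852 ⇒ n = 12.9852.
Hence α = 0.4×12.9852 = 5.194, β = 0.6×12.9852 = 7.791.

α = 5.194, β = 7.791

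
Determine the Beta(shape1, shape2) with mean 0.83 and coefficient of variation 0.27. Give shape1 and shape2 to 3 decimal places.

Var = (CV·μ)² = (0.27×0.83)² = 0.050221.
shape1+shape2 = μ(1−μ)/Var − 1 = 0.1411/0.050221 − 1 = 1.8096.
Thus shape1 = 0.83·1.8096 = 1.502 and shape2 = 0.17·1.8096 = 0.308.

shape1 = 1.502, shape2 = 0.308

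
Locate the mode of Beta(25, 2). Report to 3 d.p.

0.960

The density x^(α−1)(1−x)^(β−1) is maximised at (α−1)/(α+β−2) = 24/25 = 0.960.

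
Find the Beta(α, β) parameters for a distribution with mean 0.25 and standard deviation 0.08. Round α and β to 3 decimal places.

σ² = 0.08² = 0.0064.
With s = α+β, Var = μ(1−μ)/(s+1), so s+1 = (0.25×0.75)/0.0064 = 29.2969 and s = 28.2969.
α = μs = 7.074, β = (1−μ)s = 21.223.

α = 7.074, β = 21.223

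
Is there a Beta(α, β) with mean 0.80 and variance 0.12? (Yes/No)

A Beta with mean μ has variance μ(1−μ)/(α+β+1) < μ(1−μ).
Here μ(1−μ) = 0.80×0.20 = 0.1600, and 0.12 < 0.1600.

Yes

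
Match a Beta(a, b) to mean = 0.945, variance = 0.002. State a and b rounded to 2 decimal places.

a = 23.61, b = 1.37

Write ν = a+b; then a = μν and Var = μ(1−μ)/(ν+1).
ν = μ(1−μ)/Var − 1 = 0.051975/0.002 − 1 = 24.9875.
a = 0.945·24.9875 = 23.61, b = 0.055·24.9875 = 1.37.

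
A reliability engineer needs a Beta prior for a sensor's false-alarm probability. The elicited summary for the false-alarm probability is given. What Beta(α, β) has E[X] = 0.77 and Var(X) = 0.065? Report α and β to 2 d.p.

Let s = α+β. The Beta variance is μ(1−μ)/(s+1).
So s+1 = μ(1−μ)/σ² = (0.77×0.23)/0.065 = 0.1771/0.065 = 2.7246, giving s = 1.7246.
Then α = μs = 0.77×1.7246 = 1.33 and β = (1−μ)s = 0.23×1.7246 = 0.40.

α = 1.33, β = 0.40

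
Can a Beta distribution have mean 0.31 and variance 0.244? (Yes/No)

No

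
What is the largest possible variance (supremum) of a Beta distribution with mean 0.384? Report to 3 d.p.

For fixed mean μ the Beta variance is μ(1−μ)/(α+β+1), increasing as α+β decreases.
Its least upper bound (not attained) is μ(1−μ) = 0.384·0.616 = 0.237.

0.237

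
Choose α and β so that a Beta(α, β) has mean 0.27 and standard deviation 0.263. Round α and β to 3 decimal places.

α = 0.499, β = 1.350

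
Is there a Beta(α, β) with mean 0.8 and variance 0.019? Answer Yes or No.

For any Beta, Var(X) < E[X]·(1−E[X]).
Here μ(1−μ) = 0.8×0.2 = 0.16, and 0.019 < 0.16.

Yes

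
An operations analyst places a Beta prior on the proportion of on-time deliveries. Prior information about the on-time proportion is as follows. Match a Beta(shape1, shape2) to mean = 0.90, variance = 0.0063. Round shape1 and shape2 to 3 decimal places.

Write ν = shape1+shape2; then shape1 = μν and Var = μ(1−μ)/(ν+1).
ν = μ(1−μ)/Var − 1 = 0.0900/0.0063 − 1 = 13.2857.
shape1 = 0.90·13.2857 = 11.957, shape2 = 0.10·13.2857 = 1.329.

shape1 = 11.957, shape2 = 1.329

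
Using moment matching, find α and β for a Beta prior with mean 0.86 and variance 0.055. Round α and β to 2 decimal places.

α = 1.02, β = 0.17

Write ν = α+β; then α = μν and Var = μ(1−μ)/(ν+1).
ν = μ(1−μ)/Var − 1 = 0.1204/0.055 − 1 = 1.1891.
α = 0.86·1.1891 = 1.02, β = 0.14·1.1891 = 0.17.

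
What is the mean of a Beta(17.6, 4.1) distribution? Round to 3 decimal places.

0.811

E[X] = α/(α+β) = 17.6/21.7 = 0.811.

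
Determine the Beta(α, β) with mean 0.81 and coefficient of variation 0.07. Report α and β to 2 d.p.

α = 37.97, β = 8.91

σ = CV·μ = 0.07×0.81 = 0.05670, so σ² = 0.003215.
s+1 = μ(1−μ)/σ² = 0.1539/0.003215 = 47.8710, so s = α+β = 46.8710.
α = μs = 37.97, β = (1−μ)s = 8.91.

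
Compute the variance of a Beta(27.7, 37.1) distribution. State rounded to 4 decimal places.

0.0037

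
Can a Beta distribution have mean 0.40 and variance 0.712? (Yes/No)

The Beta variance bound is σ² < μ(1−μ).
Here μ(1−μ) = 0.40×0.60 = 0.2400, and 0.712 ≥ 0.2400.

No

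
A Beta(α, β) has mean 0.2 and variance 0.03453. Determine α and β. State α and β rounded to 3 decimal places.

α = 0.727, β = 2.907

Let s = α+β. The Beta variance is μ(1−μ)/(s+1).
So s+1 = μ(1−μ)/σ² = (0.2×0.8)/0.03453 = 0.16/0.03453 = 4.6337, giving s = 3.6337.
Then α = μs = 0.2×3.6337 = 0.727 and β = (1−μ)s = 0.8×3.6337 = 2.907.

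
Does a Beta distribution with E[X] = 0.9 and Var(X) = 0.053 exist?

Yes

The Beta variance bound is σ² < μ(1−μ).
Here μ(1−μ) = 0.9×0.1 = 0.09, and 0.053 < 0.09.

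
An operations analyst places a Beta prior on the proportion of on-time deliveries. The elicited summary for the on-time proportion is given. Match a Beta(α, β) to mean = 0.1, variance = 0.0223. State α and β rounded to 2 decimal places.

Write ν = α+β; then α = μν and Var = μ(1−μ)/(ν+1).
ν = μ(1−μ)/Var − 1 = 0.09/0.0223 − 1 = 3.0359.
α = 0.1·3.0359 = 0.30, β = 0.9·3.0359 = 2.73.

α = 0.30, β = 2.73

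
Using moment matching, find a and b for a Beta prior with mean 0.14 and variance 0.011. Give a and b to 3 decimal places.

a = 1.392, b = 8.553

Let s = a+b. The Beta variance is μ(1−μ)/(s+1).
So s+1 = μ(1−μ)/σ² = (0.14×0.86)/0.011 = 0.1204/0.011 = 10.9455, giving s = 9.9455.
Then a = μs = 0.14×9.9455 = 1.392 and b = (1−μ)s = 0.86×9.9455 = 8.553.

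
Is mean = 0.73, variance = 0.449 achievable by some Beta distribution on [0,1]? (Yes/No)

No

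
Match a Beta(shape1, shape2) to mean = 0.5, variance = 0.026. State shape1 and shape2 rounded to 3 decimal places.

Let s = shape1+shape2. The Beta variance is μ(1−μ)/(s+1).
So s+1 = μ(1−μ)/σ² = (0.5×0.5)/0.026 = 0.25/0.026 = 9.6154, giving s = 8.6154.
Then shape1 = μs = 0.5×8.6154 = 4.308 and shape2 = (1−μ)s = 0.5×8.6154 = 4.308.

shape1 = 4.308, shape2 = 4.308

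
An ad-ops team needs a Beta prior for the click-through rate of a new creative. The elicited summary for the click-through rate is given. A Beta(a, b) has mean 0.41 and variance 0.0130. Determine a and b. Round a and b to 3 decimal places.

a = 7.219, b = 10.389

Write ν = a+b; then a = μν and Var = μ(1−μ)/(ν+1).
ν = μ(1−μ)/Var − 1 = 0.2419/0.0130 − 1 = 17.6077.
a = 0.41·17.6077 = 7.219, b = 0.59·17.6077 = 10.389.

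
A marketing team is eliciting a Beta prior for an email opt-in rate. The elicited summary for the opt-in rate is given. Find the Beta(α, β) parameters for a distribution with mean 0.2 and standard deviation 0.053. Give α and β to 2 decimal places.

α = 11.19, β = 44.77

σ² = 0.053² = 0.002809.
With s = α+β, Var = μ(1−μ)/(s+1), so s+1 = (0.2×0.8)/0.002809 = 56.9598 and s = 55.9598.
α = μs = 11.19, β = (1−μ)s = 44.77.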